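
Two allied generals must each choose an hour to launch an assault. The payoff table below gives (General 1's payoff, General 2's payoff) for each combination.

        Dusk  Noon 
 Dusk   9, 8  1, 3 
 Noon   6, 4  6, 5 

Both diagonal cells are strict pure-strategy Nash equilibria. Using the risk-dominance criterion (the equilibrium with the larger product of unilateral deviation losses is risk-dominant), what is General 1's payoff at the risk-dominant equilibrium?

9

At both Dusk: General 1 loses 9 − 6 = 3 by deviating; General 2 loses 8 − 3 = 5. Product = 3·5 = 15.
At both Noon: General 1 loses 6 − 1 = 5 by deviating; General 2 loses 5 − 4 = 1. Product = 5·1 = 5.
15 > 5, so both Dusk is risk-dominant. General 1's payoff there is 9.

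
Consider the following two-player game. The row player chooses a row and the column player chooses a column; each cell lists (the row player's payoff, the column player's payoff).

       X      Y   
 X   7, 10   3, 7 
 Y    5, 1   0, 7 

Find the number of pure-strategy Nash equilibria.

1

Both X: the row player gets 7 (best alternative 5); the column player gets 10 (best alternative 7). Neither deviates — NE.
Both Y is not a NE: the row player would switch to X (3 > 0).
No other cell survives both best-response checks, so there is 1 pure NE.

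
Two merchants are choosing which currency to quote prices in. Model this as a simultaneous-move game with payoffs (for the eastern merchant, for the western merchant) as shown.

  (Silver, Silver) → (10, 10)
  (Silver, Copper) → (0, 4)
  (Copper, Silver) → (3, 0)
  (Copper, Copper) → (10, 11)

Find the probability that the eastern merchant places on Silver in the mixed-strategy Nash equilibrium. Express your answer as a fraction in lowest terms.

11/17

The eastern merchant's mix p on Silver must make the western merchant indifferent between Silver and Copper.
The western merchant's payoff from Silver: 10p + 0(1−p). From Copper: 4p + 11(1−p).
Set equal: 6p = 11(1−p) → p = 11/17.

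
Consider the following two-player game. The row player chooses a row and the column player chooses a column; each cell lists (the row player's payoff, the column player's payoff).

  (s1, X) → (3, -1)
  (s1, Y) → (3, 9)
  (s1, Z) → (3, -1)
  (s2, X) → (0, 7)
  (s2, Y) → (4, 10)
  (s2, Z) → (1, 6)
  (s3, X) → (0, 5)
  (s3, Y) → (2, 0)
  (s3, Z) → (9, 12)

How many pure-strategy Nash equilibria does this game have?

(s2, Y): the row player gets 4 (best alternative 3); the column player gets 10 (best alternative 7). Neither deviates — NE.
(s3, Z): the row player gets 9 (best alternative 3); the column player gets 12 (best alternative 5). Neither deviates — NE.
(s1, X) is not a NE: the column player would switch to Y (9 > -1).
No other cell survives both best-response checks, so there are 2 pure NE.

2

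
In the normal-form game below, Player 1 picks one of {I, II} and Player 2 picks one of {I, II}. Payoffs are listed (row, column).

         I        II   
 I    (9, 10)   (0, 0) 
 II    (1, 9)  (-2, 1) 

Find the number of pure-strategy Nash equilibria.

Both I: Player 1 gets 9 (best alternative 1); Player 2 gets 10 (best alternative 0). Neither deviates — NE.
Both II is not a NE: Player 1 would switch to I (0 > -2).
No other cell survives both best-response checks, so there is 1 pure NE.

1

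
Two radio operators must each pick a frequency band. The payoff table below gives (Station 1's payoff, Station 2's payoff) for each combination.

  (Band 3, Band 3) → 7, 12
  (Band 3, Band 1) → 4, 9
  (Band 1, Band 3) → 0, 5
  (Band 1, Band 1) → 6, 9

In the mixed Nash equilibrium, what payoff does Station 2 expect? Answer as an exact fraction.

9

Station 1 mixes with probability p on Band 3, chosen so Station 2 is indifferent: 12p + 5(1−p) = 9p + 9(1−p) gives p = 4/7.
Station 2's expected payoff is 12·4/7 + 5·3/7 = 9.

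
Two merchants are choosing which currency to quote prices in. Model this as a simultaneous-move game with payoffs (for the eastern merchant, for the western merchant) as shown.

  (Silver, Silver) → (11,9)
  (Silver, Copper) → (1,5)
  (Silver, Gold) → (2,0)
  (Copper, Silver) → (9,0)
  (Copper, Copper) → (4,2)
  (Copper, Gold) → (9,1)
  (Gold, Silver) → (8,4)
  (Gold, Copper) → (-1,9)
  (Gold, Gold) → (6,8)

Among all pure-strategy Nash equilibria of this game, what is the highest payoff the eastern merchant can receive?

11

Both Silver is a pure NE (the eastern merchant: 11 ≥ 9; the western merchant: 9 ≥ 5). The eastern merchant gets 11.
Both Copper is a pure NE (the eastern merchant: 4 ≥ 1; the western merchant: 2 ≥ 1). The eastern merchant gets 4.
Every other cell has a profitable deviation for at least one player. Highest of {11, 4} is 11.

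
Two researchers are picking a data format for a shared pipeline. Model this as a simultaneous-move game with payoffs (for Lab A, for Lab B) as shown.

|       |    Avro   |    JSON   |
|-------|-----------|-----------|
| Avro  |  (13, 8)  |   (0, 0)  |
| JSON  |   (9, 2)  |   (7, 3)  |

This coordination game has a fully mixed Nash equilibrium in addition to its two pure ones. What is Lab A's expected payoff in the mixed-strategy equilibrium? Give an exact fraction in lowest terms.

91/11

Lab B mixes with probability q on Avro, chosen so Lab A is indifferent: 13q + 0(1−q) = 9q + 7(1−q) gives q = 7/11.
Lab A's expected payoff (from either row, since indifferent) is 13·7/11 + 0·4/11 = 91/11.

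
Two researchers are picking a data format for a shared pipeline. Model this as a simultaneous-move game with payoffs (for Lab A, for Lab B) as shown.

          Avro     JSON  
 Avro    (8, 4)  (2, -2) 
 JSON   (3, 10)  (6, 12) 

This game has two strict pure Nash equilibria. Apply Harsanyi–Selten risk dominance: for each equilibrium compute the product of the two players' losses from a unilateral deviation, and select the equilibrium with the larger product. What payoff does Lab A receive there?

At both Avro: Lab A loses 8 − 3 = 5 by deviating; Lab B loses 4 − (-2) = 6. Product = 5·6 = 30.
At both JSON: Lab A loses 6 − 2 = 4 by deviating; Lab B loses 12 − 10 = 2. Product = 4·2 = 8.
30 > 8, so both Avro is risk-dominant. Lab A's payoff there is 8.

8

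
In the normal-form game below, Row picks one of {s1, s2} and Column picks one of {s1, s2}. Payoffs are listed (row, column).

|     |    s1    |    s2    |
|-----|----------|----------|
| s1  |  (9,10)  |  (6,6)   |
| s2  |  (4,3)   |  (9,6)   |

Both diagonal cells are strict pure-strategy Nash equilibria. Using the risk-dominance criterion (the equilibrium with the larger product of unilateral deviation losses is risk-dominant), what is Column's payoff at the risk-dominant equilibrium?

10

At both s1: Row loses 9 − 4 = 5 by deviating; Column loses 10 − 6 = 4. Product = 5·4 = 20.
At both s2: Row loses 9 − 6 = 3 by deviating; Column loses 6 − 3 = 3. Product = 3·3 = 9.
20 > 9, so both s1 is risk-dominant. Column's payoff there is 10.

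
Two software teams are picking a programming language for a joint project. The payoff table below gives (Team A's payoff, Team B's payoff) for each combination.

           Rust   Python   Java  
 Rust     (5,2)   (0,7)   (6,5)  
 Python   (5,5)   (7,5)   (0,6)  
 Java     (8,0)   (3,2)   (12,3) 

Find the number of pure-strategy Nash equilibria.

Both Java: Team A gets 12 (best alternative 6); Team B gets 3 (best alternative 2). Neither deviates — NE.
Both Python is not a NE: Team B would switch to Java (6 > 5).
No other cell survives both best-response checks, so there is 1 pure NE.

1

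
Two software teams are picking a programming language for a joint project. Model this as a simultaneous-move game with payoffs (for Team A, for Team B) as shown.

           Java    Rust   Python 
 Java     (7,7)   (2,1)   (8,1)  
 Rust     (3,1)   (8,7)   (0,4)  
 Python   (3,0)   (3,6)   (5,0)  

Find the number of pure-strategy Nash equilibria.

Both Java: Team A gets 7 (best alternative 3); Team B gets 7 (best alternative 1). Neither deviates — NE.
Both Rust: Team A gets 8 (best alternative 3); Team B gets 7 (best alternative 4). Neither deviates — NE.
Both Python is not a NE: Team A would switch to Java (8 > 5).
No other cell survives both best-response checks, so there are 2 pure NE.

2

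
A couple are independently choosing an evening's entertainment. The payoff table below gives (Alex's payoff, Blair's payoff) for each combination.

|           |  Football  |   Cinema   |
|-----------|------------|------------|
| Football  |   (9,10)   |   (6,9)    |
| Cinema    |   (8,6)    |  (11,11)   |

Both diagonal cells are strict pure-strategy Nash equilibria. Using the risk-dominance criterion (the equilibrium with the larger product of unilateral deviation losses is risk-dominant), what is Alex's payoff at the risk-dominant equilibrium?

At both Football: Alex loses 9 − 8 = 1 by deviating; Blair loses 10 − 9 = 1. Product = 1·1 = 1.
At both Cinema: Alex loses 11 − 6 = 5 by deviating; Blair loses 11 − 6 = 5. Product = 5·5 = 25.
25 > 1, so both Cinema is risk-dominant. Alex's payoff there is 11.

11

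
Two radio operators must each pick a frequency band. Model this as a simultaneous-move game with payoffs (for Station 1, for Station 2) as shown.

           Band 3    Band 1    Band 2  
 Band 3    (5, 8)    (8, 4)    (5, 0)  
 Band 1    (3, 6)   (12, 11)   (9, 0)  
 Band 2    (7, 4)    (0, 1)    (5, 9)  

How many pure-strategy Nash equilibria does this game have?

1

Both Band 1: Station 1 gets 12 (best alternative 8); Station 2 gets 11 (best alternative 6). Neither deviates — NE.
Both Band 3 is not a NE: Station 1 would switch to Band 2 (7 > 5).
No other cell survives both best-response checks, so there is 1 pure NE.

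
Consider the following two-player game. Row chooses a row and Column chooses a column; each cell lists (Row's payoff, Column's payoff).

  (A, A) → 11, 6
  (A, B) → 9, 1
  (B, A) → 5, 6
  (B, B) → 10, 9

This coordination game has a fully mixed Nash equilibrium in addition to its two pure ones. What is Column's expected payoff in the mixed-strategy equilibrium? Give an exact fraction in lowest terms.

6

Row mixes with probability p on A, chosen so Column is indifferent: 6p + 6(1−p) = 1p + 9(1−p) gives p = 3/8.
Column's expected payoff is 6·3/8 + 6·5/8 = 6.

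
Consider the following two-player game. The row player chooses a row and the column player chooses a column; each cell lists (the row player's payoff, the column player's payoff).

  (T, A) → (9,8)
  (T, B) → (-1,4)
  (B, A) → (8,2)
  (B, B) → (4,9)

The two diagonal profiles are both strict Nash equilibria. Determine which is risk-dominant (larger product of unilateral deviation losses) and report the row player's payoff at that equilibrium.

4

At (T, A): the row player loses 9 − 8 = 1 by deviating; the column player loses 8 − 4 = 4. Product = 1·4 = 4.
At (B, B): the row player loses 4 − (-1) = 5 by deviating; the column player loses 9 − 2 = 7. Product = 5·7 = 35.
35 > 4, so (B, B) is risk-dominant. The row player's payoff there is 4.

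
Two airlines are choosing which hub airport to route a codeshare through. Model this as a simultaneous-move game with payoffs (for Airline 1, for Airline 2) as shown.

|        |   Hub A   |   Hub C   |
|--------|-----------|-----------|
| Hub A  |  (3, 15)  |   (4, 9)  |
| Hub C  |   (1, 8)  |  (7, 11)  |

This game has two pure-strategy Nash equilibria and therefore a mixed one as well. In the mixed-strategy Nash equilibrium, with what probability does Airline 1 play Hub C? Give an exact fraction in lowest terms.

2/3

Airline 1's mix p on Hub A must make Airline 2 indifferent between Hub A and Hub C.
Airline 2's payoff from Hub A: 15p + 8(1−p). From Hub C: 9p + 11(1−p).
Set equal: 6p = 3(1−p) → p = 3/9 = 1/3.
Probability on Hub C is 1 − 1/3 = 2/3.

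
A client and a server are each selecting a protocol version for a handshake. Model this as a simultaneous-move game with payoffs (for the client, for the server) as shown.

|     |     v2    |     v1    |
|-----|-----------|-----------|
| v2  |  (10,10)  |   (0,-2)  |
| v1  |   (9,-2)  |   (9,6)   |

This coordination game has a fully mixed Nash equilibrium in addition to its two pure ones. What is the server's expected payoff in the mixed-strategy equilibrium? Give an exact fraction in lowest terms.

14/5

The client mixes with probability p on v2, chosen so the server is indifferent: 10p + (-2)(1−p) = (-2)p + 6(1−p) gives p = 2/5.
The server's expected payoff is 10·2/5 + (-2)·3/5 = 14/5.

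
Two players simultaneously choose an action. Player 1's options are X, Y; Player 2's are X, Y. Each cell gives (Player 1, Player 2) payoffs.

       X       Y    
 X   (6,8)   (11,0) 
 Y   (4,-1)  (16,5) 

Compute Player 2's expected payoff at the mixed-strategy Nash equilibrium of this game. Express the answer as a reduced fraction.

Player 1 mixes with probability p on X, chosen so Player 2 is indifferent: 8p + (-1)(1−p) = 0p + 5(1−p) gives p = 3/7.
Player 2's expected payoff is 8·3/7 + (-1)·4/7 = 20/7.

20/7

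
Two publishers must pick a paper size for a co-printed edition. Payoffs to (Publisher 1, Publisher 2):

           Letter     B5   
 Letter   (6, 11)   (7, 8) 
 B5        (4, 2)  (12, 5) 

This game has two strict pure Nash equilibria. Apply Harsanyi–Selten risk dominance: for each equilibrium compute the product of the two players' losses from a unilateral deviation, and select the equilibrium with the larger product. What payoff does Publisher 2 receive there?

At both Letter: Publisher 1 loses 6 − 4 = 2 by deviating; Publisher 2 loses 11 − 8 = 3. Product = 2·3 = 6.
At both B5: Publisher 1 loses 12 − 7 = 5 by deviating; Publisher 2 loses 5 − 2 = 3. Product = 5·3 = 15.
15 > 6, so both B5 is risk-dominant. Publisher 2's payoff there is 5.

5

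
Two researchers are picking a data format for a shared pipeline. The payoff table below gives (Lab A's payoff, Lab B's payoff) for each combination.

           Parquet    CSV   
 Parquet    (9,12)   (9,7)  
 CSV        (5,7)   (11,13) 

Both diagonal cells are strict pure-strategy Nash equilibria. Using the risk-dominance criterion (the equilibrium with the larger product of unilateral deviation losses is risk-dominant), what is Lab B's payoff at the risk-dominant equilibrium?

12

At both Parquet: Lab A loses 9 − 5 = 4 by deviating; Lab B loses 12 − 7 = 5. Product = 4·5 = 20.
At both CSV: Lab A loses 11 − 9 = 2 by deviating; Lab B loses 13 − 7 = 6. Product = 2·6 = 12.
20 > 12, so both Parquet is risk-dominant. Lab B's payoff there is 12.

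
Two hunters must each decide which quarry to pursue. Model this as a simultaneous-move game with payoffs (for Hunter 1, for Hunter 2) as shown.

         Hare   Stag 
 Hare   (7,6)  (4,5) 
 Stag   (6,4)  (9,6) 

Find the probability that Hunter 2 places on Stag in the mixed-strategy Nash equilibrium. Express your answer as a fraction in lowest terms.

1/6

Hunter 2's mix q on Hare must make Hunter 1 indifferent between Hare and Stag.
Hunter 1's payoff from Hare: 7q + 4(1−q). From Stag: 6q + 9(1−q).
Set equal: 1q = 5(1−q) → q = 5/6.
Probability on Stag is 1 − 5/6 = 1/6.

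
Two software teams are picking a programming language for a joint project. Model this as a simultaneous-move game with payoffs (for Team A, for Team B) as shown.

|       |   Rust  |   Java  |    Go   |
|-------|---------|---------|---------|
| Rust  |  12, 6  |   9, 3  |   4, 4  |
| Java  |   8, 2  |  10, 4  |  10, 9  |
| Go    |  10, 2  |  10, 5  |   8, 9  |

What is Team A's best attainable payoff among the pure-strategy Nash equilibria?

12

Both Rust is a pure NE (Team A: 12 ≥ 10; Team B: 6 ≥ 4). Team A gets 12.
(Java, Go) is a pure NE (Team A: 10 ≥ 8; Team B: 9 ≥ 4). Team A gets 10.
Every other cell has a profitable deviation for at least one player. Highest of {12, 10} is 12.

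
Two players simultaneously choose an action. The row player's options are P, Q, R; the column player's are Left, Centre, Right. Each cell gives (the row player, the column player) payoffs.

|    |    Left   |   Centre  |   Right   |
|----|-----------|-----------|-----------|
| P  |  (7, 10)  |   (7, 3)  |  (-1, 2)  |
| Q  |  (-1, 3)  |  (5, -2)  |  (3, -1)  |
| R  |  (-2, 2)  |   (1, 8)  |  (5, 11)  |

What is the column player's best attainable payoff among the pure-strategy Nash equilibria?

(P, Left) is a pure NE (the row player: 7 ≥ -1; the column player: 10 ≥ 3). The column player gets 10.
(R, Right) is a pure NE (the row player: 5 ≥ 3; the column player: 11 ≥ 8). The column player gets 11.
Every other cell has a profitable deviation for at least one player. Highest of {10, 11} is 11.

11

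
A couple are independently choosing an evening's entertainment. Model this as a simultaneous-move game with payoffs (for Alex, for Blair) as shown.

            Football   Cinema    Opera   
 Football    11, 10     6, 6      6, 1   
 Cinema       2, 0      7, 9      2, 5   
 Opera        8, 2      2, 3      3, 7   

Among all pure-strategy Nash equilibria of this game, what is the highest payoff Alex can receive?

11

Both Football is a pure NE (Alex: 11 ≥ 8; Blair: 10 ≥ 6). Alex gets 11.
Both Cinema is a pure NE (Alex: 7 ≥ 6; Blair: 9 ≥ 5). Alex gets 7.
Every other cell has a profitable deviation for at least one player. Highest of {11, 7} is 11.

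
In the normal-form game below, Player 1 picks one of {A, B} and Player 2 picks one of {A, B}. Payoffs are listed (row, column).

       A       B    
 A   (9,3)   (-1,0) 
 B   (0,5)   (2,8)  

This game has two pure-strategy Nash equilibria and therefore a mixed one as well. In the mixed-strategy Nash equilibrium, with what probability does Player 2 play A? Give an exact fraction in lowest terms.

Player 2's mix q on A must make Player 1 indifferent between A and B.
Player 1's payoff from A: 9q + (-1)(1−q). From B: 0q + 2(1−q).
Set equal: 9q = 3(1−q) → q = 3/12 = 1/4.

1/4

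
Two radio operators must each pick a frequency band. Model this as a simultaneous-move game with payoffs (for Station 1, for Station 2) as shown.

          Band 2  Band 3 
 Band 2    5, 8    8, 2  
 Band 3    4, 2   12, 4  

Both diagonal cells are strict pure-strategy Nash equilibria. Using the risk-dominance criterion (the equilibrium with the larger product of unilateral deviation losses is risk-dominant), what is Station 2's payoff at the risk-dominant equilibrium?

At both Band 2: Station 1 loses 5 − 4 = 1 by deviating; Station 2 loses 8 − 2 = 6. Product = 1·6 = 6.
At both Band 3: Station 1 loses 12 − 8 = 4 by deviating; Station 2 loses 4 − 2 = 2. Product = 4·2 = 8.
8 > 6, so both Band 3 is risk-dominant. Station 2's payoff there is 4.

4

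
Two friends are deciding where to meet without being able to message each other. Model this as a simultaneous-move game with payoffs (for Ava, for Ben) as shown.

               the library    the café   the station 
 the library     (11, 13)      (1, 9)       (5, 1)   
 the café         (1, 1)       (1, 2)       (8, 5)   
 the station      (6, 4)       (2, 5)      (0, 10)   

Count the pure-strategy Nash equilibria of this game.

Both the library: Ava gets 11 (best alternative 6); Ben gets 13 (best alternative 9). Neither deviates — NE.
(the café, the station): Ava gets 8 (best alternative 5); Ben gets 5 (best alternative 2). Neither deviates — NE.
Both the station is not a NE: Ava would switch to the café (8 > 0).
No other cell survives both best-response checks, so there are 2 pure NE.

2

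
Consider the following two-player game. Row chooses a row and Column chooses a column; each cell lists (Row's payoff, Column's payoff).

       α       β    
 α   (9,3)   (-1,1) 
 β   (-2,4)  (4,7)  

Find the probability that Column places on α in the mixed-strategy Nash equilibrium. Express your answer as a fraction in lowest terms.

5/16

Column's mix q on α must make Row indifferent between α and β.
Row's payoff from α: 9q + (-1)(1−q). From β: (-2)q + 4(1−q).
Set equal: 11q = 5(1−q) → q = 5/16.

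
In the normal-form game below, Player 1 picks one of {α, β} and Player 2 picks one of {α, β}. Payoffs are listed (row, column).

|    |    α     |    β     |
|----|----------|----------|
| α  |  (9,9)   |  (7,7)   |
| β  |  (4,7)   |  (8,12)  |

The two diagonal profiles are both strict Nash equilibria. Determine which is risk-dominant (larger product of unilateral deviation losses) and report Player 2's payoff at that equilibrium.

9

At both α: Player 1 loses 9 − 4 = 5 by deviating; Player 2 loses 9 − 7 = 2. Product = 5·2 = 10.
At both β: Player 1 loses 8 − 7 = 1 by deviating; Player 2 loses 12 − 7 = 5. Product = 1·5 = 5.
10 > 5, so both α is risk-dominant. Player 2's payoff there is 9.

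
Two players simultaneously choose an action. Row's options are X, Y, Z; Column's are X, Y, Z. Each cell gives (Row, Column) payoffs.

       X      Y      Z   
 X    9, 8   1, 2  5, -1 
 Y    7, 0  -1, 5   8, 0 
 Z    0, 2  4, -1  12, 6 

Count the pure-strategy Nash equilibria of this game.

Both X: Row gets 9 (best alternative 7); Column gets 8 (best alternative 2). Neither deviates — NE.
Both Z: Row gets 12 (best alternative 8); Column gets 6 (best alternative 2). Neither deviates — NE.
Both Y is not a NE: Row would switch to Z (4 > -1).
No other cell survives both best-response checks, so there are 2 pure NE.

2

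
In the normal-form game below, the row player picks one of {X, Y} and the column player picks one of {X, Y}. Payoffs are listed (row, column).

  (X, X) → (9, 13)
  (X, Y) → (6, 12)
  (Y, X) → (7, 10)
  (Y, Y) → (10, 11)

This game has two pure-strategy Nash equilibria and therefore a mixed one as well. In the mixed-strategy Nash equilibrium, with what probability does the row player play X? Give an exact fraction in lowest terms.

1/2

The row player's mix p on X must make the column player indifferent between X and Y.
The column player's payoff from X: 13p + 10(1−p). From Y: 12p + 11(1−p).
Set equal: 1p = 1(1−p) → p = 1/2.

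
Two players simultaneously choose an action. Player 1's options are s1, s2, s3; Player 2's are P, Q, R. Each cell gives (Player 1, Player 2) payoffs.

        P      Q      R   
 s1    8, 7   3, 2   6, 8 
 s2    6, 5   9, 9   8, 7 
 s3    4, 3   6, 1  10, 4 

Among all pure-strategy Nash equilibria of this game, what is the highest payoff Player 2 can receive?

(s2, Q) is a pure NE (Player 1: 9 ≥ 6; Player 2: 9 ≥ 7). Player 2 gets 9.
(s3, R) is a pure NE (Player 1: 10 ≥ 8; Player 2: 4 ≥ 3). Player 2 gets 4.
Every other cell has a profitable deviation for at least one player. Highest of {9, 4} is 9.

9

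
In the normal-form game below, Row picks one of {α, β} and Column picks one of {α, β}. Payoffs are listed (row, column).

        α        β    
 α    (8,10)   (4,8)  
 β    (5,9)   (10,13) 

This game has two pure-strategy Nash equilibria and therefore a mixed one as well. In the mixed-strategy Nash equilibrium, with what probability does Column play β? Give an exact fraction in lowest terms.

1/3

Column's mix q on α must make Row indifferent between α and β.
Row's payoff from α: 8q + 4(1−q). From β: 5q + 10(1−q).
Set equal: 3q = 6(1−q) → q = 6/9 = 2/3.
Probability on β is 1 − 2/3 = 1/3.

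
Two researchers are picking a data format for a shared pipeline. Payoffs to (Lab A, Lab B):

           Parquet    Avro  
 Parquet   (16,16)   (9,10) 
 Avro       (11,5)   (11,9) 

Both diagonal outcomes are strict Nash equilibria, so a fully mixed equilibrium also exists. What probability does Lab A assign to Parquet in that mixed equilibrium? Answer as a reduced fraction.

Lab A's mix p on Parquet must make Lab B indifferent between Parquet and Avro.
Lab B's payoff from Parquet: 16p + 5(1−p). From Avro: 10p + 9(1−p).
Set equal: 6p = 4(1−p) → p = 4/10 = 2/5.

2/5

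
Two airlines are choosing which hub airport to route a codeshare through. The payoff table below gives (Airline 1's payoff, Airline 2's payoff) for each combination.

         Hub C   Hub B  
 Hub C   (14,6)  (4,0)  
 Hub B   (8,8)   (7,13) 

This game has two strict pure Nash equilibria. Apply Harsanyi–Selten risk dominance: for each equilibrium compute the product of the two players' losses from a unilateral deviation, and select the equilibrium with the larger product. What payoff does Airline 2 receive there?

At both Hub C: Airline 1 loses 14 − 8 = 6 by deviating; Airline 2 loses 6 − 0 = 6. Product = 6·6 = 36.
At both Hub B: Airline 1 loses 7 − 4 = 3 by deviating; Airline 2 loses 13 − 8 = 5. Product = 3·5 = 15.
36 > 15, so both Hub C is risk-dominant. Airline 2's payoff there is 6.

6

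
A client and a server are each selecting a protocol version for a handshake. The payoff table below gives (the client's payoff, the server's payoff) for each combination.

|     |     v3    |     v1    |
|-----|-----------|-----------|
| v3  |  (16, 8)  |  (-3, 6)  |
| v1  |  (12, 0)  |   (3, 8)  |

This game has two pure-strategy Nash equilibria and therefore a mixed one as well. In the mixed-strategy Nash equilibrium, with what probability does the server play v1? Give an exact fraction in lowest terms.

2/5

The server's mix q on v3 must make the client indifferent between v3 and v1.
The client's payoff from v3: 16q + (-3)(1−q). From v1: 12q + 3(1−q).
Set equal: 4q = 6(1−q) → q = 6/10 = 3/5.
Probability on v1 is 1 − 3/5 = 2/5.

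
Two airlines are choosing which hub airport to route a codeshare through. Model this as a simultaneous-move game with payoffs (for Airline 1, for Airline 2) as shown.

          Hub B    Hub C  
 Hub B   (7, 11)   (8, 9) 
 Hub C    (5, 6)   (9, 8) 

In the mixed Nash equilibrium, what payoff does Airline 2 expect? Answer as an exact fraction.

Airline 1 mixes with probability p on Hub B, chosen so Airline 2 is indifferent: 11p + 6(1−p) = 9p + 8(1−p) gives p = 1/2.
Airline 2's expected payoff is 11·1/2 + 6·1/2 = 17/2.

17/2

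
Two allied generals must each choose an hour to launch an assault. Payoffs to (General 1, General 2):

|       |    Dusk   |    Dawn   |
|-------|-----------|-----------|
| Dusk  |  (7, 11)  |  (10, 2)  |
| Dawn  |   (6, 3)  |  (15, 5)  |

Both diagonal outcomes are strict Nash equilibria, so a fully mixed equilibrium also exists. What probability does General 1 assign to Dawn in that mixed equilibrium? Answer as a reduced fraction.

General 1's mix p on Dusk must make General 2 indifferent between Dusk and Dawn.
General 2's payoff from Dusk: 11p + 3(1−p). From Dawn: 2p + 5(1−p).
Set equal: 9p = 2(1−p) → p = 2/11.
Probability on Dawn is 1 − 2/11 = 9/11.

9/11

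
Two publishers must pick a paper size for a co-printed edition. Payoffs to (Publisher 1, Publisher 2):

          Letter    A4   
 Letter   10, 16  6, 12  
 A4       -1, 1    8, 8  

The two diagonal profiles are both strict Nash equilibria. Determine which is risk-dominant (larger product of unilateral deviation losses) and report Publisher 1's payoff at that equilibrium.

At both Letter: Publisher 1 loses 10 − (-1) = 11 by deviating; Publisher 2 loses 16 − 12 = 4. Product = 11·4 = 44.
At both A4: Publisher 1 loses 8 − 6 = 2 by deviating; Publisher 2 loses 8 − 1 = 7. Product = 2·7 = 14.
44 > 14, so both Letter is risk-dominant. Publisher 1's payoff there is 10.

10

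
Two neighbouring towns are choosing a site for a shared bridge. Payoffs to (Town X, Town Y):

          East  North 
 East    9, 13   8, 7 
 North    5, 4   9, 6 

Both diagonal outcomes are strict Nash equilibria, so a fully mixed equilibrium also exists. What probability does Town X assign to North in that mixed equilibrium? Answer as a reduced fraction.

3/4

Town X's mix p on East must make Town Y indifferent between East and North.
Town Y's payoff from East: 13p + 4(1−p). From North: 7p + 6(1−p).
Set equal: 6p = 2(1−p) → p = 2/8 = 1/4.
Probability on North is 1 − 1/4 = 3/4.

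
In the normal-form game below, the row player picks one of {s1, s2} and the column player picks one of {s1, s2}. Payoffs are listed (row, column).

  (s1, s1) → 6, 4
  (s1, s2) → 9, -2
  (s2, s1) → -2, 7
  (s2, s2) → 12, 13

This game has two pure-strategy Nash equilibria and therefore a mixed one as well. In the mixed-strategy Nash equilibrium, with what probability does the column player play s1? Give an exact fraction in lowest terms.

3/11

The column player's mix q on s1 must make the row player indifferent between s1 and s2.
The row player's payoff from s1: 6q + 9(1−q). From s2: (-2)q + 12(1−q).
Set equal: 8q = 3(1−q) → q = 3/11.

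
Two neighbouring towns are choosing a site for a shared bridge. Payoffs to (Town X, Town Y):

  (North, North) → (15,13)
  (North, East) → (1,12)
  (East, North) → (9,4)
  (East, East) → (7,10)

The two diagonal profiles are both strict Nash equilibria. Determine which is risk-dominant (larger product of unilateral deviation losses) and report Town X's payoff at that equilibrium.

At both North: Town X loses 15 − 9 = 6 by deviating; Town Y loses 13 − 12 = 1. Product = 6·1 = 6.
At both East: Town X loses 7 − 1 = 6 by deviating; Town Y loses 10 − 4 = 6. Product = 6·6 = 36.
36 > 6, so both East is risk-dominant. Town X's payoff there is 7.

7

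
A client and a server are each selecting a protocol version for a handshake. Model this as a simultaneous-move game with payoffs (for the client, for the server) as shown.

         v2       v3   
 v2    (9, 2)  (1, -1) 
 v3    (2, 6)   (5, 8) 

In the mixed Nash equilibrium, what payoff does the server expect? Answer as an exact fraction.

The client mixes with probability p on v2, chosen so the server is indifferent: 2p + 6(1−p) = (-1)p + 8(1−p) gives p = 2/5.
The server's expected payoff is 2·2/5 + 6·3/5 = 22/5.

22/5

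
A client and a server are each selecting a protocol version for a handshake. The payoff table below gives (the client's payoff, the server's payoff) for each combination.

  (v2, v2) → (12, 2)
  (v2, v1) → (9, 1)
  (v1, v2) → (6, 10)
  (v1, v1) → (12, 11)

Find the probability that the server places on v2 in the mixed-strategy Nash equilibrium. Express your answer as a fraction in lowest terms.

1/3

The server's mix q on v2 must make the client indifferent between v2 and v1.
The client's payoff from v2: 12q + 9(1−q). From v1: 6q + 12(1−q).
Set equal: 6q = 3(1−q) → q = 3/9 = 1/3.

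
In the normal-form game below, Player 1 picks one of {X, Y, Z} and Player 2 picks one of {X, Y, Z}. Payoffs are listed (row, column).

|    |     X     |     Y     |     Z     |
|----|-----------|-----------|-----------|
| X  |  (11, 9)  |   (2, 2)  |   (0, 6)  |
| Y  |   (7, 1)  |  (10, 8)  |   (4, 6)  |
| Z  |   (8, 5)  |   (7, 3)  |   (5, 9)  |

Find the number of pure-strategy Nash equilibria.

Both X: Player 1 gets 11 (best alternative 8); Player 2 gets 9 (best alternative 6). Neither deviates — NE.
Both Y: Player 1 gets 10 (best alternative 7); Player 2 gets 8 (best alternative 6). Neither deviates — NE.
Both Z: Player 1 gets 5 (best alternative 4); Player 2 gets 9 (best alternative 5). Neither deviates — NE.
(X, Z) is not a NE: Player 1 would switch to Z (5 > 0).
No other cell survives both best-response checks, so there are 3 pure NE.

3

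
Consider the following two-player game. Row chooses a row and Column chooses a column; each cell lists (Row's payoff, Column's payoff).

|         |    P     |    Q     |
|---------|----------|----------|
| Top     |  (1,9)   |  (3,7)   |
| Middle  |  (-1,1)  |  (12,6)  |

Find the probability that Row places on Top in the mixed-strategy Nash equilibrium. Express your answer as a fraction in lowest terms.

5/7

Row's mix p on Top must make Column indifferent between P and Q.
Column's payoff from P: 9p + 1(1−p). From Q: 7p + 6(1−p).
Set equal: 2p = 5(1−p) → p = 5/7.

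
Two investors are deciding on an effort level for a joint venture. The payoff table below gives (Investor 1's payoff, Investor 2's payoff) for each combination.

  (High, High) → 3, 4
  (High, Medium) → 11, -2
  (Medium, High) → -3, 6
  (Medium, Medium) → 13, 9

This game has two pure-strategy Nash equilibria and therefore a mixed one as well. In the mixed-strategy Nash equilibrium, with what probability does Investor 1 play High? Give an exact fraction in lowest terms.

1/3

Investor 1's mix p on High must make Investor 2 indifferent between High and Medium.
Investor 2's payoff from High: 4p + 6(1−p). From Medium: (-2)p + 9(1−p).
Set equal: 6p = 3(1−p) → p = 3/9 = 1/3.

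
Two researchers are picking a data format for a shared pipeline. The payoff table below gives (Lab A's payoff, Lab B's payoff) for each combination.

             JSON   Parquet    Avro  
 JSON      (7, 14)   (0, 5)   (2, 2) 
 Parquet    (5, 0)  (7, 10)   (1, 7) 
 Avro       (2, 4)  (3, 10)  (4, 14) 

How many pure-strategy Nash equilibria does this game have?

3

Both JSON: Lab A gets 7 (best alternative 5); Lab B gets 14 (best alternative 5). Neither deviates — NE.
Both Parquet: Lab A gets 7 (best alternative 3); Lab B gets 10 (best alternative 7). Neither deviates — NE.
Both Avro: Lab A gets 4 (best alternative 2); Lab B gets 14 (best alternative 10). Neither deviates — NE.
(Avro, Parquet) is not a NE: Lab A would switch to Parquet (7 > 3).
No other cell survives both best-response checks, so there are 3 pure NE.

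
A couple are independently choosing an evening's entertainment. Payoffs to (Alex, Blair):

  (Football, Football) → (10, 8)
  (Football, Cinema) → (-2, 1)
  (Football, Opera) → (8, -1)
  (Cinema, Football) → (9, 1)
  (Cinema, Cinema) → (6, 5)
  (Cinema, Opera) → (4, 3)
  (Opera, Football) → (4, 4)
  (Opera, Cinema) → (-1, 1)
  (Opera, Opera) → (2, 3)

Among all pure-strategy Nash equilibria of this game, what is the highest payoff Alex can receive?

10

Both Football is a pure NE (Alex: 10 ≥ 9; Blair: 8 ≥ 1). Alex gets 10.
Both Cinema is a pure NE (Alex: 6 ≥ -1; Blair: 5 ≥ 3). Alex gets 6.
Every other cell has a profitable deviation for at least one player. Highest of {10, 6} is 10.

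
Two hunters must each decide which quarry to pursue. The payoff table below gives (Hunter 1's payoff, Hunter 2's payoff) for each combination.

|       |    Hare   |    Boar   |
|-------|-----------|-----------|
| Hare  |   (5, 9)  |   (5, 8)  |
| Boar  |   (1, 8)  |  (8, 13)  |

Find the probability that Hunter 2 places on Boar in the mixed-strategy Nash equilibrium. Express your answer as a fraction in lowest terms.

4/7

Hunter 2's mix q on Hare must make Hunter 1 indifferent between Hare and Boar.
Hunter 1's payoff from Hare: 5q + 5(1−q). From Boar: 1q + 8(1−q).
Set equal: 4q = 3(1−q) → q = 3/7.
Probability on Boar is 1 − 3/7 = 4/7.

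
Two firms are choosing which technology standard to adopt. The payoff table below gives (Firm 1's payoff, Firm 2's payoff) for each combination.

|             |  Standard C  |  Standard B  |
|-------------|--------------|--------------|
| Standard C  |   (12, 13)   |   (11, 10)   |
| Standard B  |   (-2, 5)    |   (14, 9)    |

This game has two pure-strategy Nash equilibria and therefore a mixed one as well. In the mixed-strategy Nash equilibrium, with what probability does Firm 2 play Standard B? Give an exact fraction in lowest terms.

14/17

Firm 2's mix q on Standard C must make Firm 1 indifferent between Standard C and Standard B.
Firm 1's payoff from Standard C: 12q + 11(1−q). From Standard B: (-2)q + 14(1−q).
Set equal: 14q = 3(1−q) → q = 3/17.
Probability on Standard B is 1 − 3/17 = 14/17.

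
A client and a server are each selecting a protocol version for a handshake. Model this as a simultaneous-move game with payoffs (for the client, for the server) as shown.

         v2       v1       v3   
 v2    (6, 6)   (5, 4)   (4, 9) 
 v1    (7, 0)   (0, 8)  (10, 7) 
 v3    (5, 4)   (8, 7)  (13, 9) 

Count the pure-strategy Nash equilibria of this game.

Both v3: the client gets 13 (best alternative 10); the server gets 9 (best alternative 7). Neither deviates — NE.
Both v1 is not a NE: the client would switch to v3 (8 > 0).
No other cell survives both best-response checks, so there is 1 pure NE.

1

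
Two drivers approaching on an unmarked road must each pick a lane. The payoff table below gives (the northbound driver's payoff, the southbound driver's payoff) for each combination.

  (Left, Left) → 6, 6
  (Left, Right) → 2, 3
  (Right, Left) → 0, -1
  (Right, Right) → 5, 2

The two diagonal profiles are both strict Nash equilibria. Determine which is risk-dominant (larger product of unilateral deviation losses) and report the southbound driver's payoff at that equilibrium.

At both Left: the northbound driver loses 6 − 0 = 6 by deviating; the southbound driver loses 6 − 3 = 3. Product = 6·3 = 18.
At both Right: the northbound driver loses 5 − 2 = 3 by deviating; the southbound driver loses 2 − (-1) = 3. Product = 3·3 = 9.
18 > 9, so both Left is risk-dominant. The southbound driver's payoff there is 6.

6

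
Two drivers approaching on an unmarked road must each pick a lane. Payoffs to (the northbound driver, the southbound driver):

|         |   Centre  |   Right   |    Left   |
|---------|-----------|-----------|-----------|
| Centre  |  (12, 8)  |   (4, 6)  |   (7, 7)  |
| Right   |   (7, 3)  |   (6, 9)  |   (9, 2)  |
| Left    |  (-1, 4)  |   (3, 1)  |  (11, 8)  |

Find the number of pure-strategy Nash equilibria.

3

Both Centre: the northbound driver gets 12 (best alternative 7); the southbound driver gets 8 (best alternative 7). Neither deviates — NE.
Both Right: the northbound driver gets 6 (best alternative 4); the southbound driver gets 9 (best alternative 3). Neither deviates — NE.
Both Left: the northbound driver gets 11 (best alternative 9); the southbound driver gets 8 (best alternative 4). Neither deviates — NE.
(Centre, Right) is not a NE: the northbound driver would switch to Right (6 > 4).
No other cell survives both best-response checks, so there are 3 pure NE.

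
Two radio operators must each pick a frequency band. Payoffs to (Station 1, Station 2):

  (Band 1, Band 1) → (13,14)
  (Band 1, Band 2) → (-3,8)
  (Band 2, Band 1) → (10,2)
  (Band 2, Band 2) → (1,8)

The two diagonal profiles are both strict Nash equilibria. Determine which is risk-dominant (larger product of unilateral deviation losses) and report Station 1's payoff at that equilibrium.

1

At both Band 1: Station 1 loses 13 − 10 = 3 by deviating; Station 2 loses 14 − 8 = 6. Product = 3·6 = 18.
At both Band 2: Station 1 loses 1 − (-3) = 4 by deviating; Station 2 loses 8 − 2 = 6. Product = 4·6 = 24.
24 > 18, so both Band 2 is risk-dominant. Station 1's payoff there is 1.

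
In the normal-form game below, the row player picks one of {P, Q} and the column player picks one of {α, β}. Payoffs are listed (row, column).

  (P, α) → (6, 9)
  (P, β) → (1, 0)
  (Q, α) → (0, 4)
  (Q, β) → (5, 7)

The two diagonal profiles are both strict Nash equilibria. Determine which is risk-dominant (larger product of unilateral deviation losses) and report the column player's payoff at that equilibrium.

At (P, α): the row player loses 6 − 0 = 6 by deviating; the column player loses 9 − 0 = 9. Product = 6·9 = 54.
At (Q, β): the row player loses 5 − 1 = 4 by deviating; the column player loses 7 − 4 = 3. Product = 4·3 = 12.
54 > 12, so (P, α) is risk-dominant. The column player's payoff there is 9.

9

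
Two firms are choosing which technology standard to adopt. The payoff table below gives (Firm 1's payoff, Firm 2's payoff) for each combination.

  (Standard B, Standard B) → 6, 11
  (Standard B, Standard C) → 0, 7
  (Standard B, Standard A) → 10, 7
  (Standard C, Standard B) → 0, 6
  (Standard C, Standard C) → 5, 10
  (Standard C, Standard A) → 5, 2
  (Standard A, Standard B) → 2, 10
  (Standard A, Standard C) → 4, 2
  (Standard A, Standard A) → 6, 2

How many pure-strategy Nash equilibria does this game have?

2

Both Standard B: Firm 1 gets 6 (best alternative 2); Firm 2 gets 11 (best alternative 7). Neither deviates — NE.
Both Standard C: Firm 1 gets 5 (best alternative 4); Firm 2 gets 10 (best alternative 6). Neither deviates — NE.
Both Standard A is not a NE: Firm 1 would switch to Standard B (10 > 6).
No other cell survives both best-response checks, so there are 2 pure NE.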